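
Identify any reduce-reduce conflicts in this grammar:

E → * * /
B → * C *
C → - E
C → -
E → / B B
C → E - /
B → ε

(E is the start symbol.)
No reduce-reduce conflicts

A reduce-reduce conflict occurs when an LR(0) state has two complete items [A → α .] and [B → β .] — both call for a reduction, and with no lookahead the parser cannot choose between them.

Augment with E' → E and build the canonical LR(0) collection (I0 = CLOSURE({[E' → . E]}), then GOTO on every symbol after a dot until no new states appear). It has 16 states:
  I0: { [E → . * * /], [E → . / B B], [E' → . E] }  — shift
  I1: { [E → * . * /] }  — shift
  I2: { [B → . * C *], [B → .], [E → / . B B] }  — shift, reduce
  I3: { [E' → E .] }  — accept
  I4: { [B → * . C *], [C → . - E], [C → . -], [C → . E - /], [E → . * * /], [E → . / B B] }  — shift
  I5: { [B → . * C *], [B → .], [E → / B . B] }  — shift, reduce
  I6: { [E → / B B .] }  — reduce
  I7: { [C → - . E], [C → - .], [E → . * * /], [E → . / B B] }  — shift, reduce
  I8: { [B → * C . *] }  — shift
  I9: { [C → E . - /] }  — shift
  I10: { [C → E - . /] }  — shift
  I11: { [C → E - / .] }  — reduce
  I12: { [B → * C * .] }  — reduce
  I13: { [C → - E .] }  — reduce
  I14: { [E → * * . /] }  — shift
  I15: { [E → * * / .] }  — reduce

No state contains more than one complete item.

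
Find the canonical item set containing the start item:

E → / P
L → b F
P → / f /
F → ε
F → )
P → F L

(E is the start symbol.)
{ [E → . / P], [E' → . E] }

First, augment the grammar with E' → E
I₀ = CLOSURE({ [E' → . E] }):
  [E' → . E] has the dot before E: add [E → . / P]
No further items can be added.

I₀ = { [E → . / P], [E' → . E] }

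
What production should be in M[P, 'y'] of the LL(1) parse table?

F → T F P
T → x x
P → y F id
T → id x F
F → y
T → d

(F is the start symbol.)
To find M[P, 'y'], we find productions for P where 'y' is in the predict set (PREDICT(N → α) = (FIRST(α) \ {ε}) ∪ (FOLLOW(N) if α ⇒* ε)).

P → y F id: PREDICT = { 'y' }
  'y' is in predict set, so this production goes in M[P, 'y']

M[P, 'y'] = P → y F id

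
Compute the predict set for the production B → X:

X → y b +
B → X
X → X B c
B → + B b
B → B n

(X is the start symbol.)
PREDICT(B → X) = (FIRST(RHS) \ {ε}) ∪ (FOLLOW(B) if ε ∈ FIRST(RHS), i.e. RHS ⇒* ε)
FIRST(X) = { 'y' }
FIRST(X) = { 'y' }
ε ∉ FIRST(X), so FOLLOW(B) is not added.
PREDICT(B → X) = { 'y' }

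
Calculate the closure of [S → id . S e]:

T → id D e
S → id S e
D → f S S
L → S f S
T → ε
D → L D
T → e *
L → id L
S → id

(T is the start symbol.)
{ [S → . id S e], [S → . id], [S → id . S e] }

Start with: [S → id . S e]
  [S → id . S e] has the dot before S: add [S → . id S e], [S → . id]
No further items can be added.

CLOSURE = { [S → . id S e], [S → . id], [S → id . S e] }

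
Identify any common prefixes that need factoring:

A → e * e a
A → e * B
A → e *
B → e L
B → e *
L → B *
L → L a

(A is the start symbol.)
Yes, A has productions with common prefix 'e *'; B has productions with common prefix 'e'

Left-factoring is needed when two productions for the same non-terminal
share a common prefix on the right-hand side.

Productions for A:
  A → e * e a
  A → e * B
  A → e *
Productions for B:
  B → e L
  B → e *
Productions for L:
  L → B *
  L → L a

Found common prefix 'e *' in productions for A
Found common prefix 'e' in productions for B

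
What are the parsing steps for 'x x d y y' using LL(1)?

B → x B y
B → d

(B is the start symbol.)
Stack is shown with the top on the left.

Stack      Input        Action
------------------------------
B $        x x d y y $  output B → x B y
x B y $    x x d y y $  match 'x'
B y $      x d y y $    output B → x B y
x B y y $  x d y y $    match 'x'
B y y $    d y y $      output B → d
d y y $    d y y $      match 'd'
y y $      y y $        match 'y'
y $        y $          match 'y'
$          $            accept

The string is accepted.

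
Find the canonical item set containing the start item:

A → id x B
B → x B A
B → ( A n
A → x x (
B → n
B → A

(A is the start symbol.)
First, augment the grammar with A' → A
I₀ = CLOSURE({ [A' → . A] }):
  [A' → . A] has the dot before A: add [A → . id x B], [A → . x x (]
No further items can be added.

I₀ = { [A → . id x B], [A → . x x (], [A' → . A] }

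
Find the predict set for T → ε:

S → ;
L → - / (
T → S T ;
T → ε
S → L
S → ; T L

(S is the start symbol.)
{ '-', ';' }

PREDICT(T → ε) = (FIRST(RHS) \ {ε}) ∪ (FOLLOW(T) if ε ∈ FIRST(RHS), i.e. RHS ⇒* ε)
The right-hand side is ε (FIRST(ε) = { ε }), so the predict set is FOLLOW(T) = { '-', ';' }
PREDICT(T → ε) = { '-', ';' }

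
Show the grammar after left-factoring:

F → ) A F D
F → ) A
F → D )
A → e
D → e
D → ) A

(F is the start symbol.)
Left-factoring transforms A → αβ₁ | αβ₂ into A → αA' and A' → β₁ | β₂
(α is the longest common prefix among the alternatives). Repeat until
no nonterminal has two alternatives with a common prefix.

Round 1: F has alternatives sharing prefix ') A'. Introduce F': F → ) A F'
  Add: F' → F D
  Add: F' → ε

No remaining common prefixes — done.

Resulting grammar:
F → ) A F'
F' → F D
F' → ε
F → D )
A → e
D → e
D → ) A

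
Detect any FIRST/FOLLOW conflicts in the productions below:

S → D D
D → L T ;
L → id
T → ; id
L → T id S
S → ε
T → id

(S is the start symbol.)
A FIRST/FOLLOW conflict occurs when a non-terminal N has a nullable alternative N → β (β ⇒* ε) and another alternative N → α with FIRST(α) ∩ FOLLOW(N) ≠ ∅: on such a lookahead the parser cannot decide between expanding α and letting N vanish via β.

Nullable non-terminals: S.
FIRST sets used below: FIRST(D) = { ';', 'id' }

S: nullable alternative(s) S → ε; FOLLOW(S) = { $, ';', 'id' }
  S → D D: FIRST \ {ε} = { ';', 'id' } — overlaps FOLLOW(S) on { ';', 'id' }: CONFLICT
  S → ε: FIRST \ {ε} = { } — this is the only nullable alternative, skip

D, L, T have no nullable alternative, so no FIRST/FOLLOW check is needed there.

So the grammar has 1 FIRST/FOLLOW conflict (marked CONFLICT above).

Answer: Yes. S → D D with FOLLOW(S) on { ';', 'id' }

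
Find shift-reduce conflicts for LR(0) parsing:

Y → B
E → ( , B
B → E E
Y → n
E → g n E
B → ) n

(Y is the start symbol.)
No shift-reduce conflicts

A shift-reduce conflict occurs when an LR(0) state has both:
  - a complete (reduce) item [A → α .] (dot at the end), and
  - a shift item [B → β . c γ] (dot before a terminal).

Augment with Y' → Y and build the canonical LR(0) collection (I0 = CLOSURE({[Y' → . Y]}), then GOTO on every symbol after a dot until no new states appear). It has 14 states:
  I0: { [B → . ) n], [B → . E E], [E → . ( , B], [E → . g n E], [Y → . B], [Y → . n], [Y' → . Y] }  — shift
  I1: { [E → ( . , B] }  — shift
  I2: { [B → ) . n] }  — shift
  I3: { [Y → B .] }  — reduce
  I4: { [B → E . E], [E → . ( , B], [E → . g n E] }  — shift
  I5: { [Y' → Y .] }  — accept
  I6: { [E → g . n E] }  — shift
  I7: { [Y → n .] }  — reduce
  I8: { [E → . ( , B], [E → . g n E], [E → g n . E] }  — shift
  I9: { [E → g n E .] }  — reduce
  I10: { [B → E E .] }  — reduce
  I11: { [B → ) n .] }  — reduce
  I12: { [B → . ) n], [B → . E E], [E → ( , . B], [E → . ( , B], [E → . g n E] }  — shift
  I13: { [E → ( , B .] }  — reduce

No state contains both a complete item and a shift item.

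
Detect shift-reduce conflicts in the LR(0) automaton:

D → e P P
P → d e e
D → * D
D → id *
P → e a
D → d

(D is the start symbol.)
A shift-reduce conflict occurs when an LR(0) state has both:
  - a complete (reduce) item [A → α .] (dot at the end), and
  - a shift item [B → β . c γ] (dot before a terminal).

Augment with D' → D and build the canonical LR(0) collection (I0 = CLOSURE({[D' → . D]}), then GOTO on every symbol after a dot until no new states appear). It has 15 states:
  I0: { [D → . * D], [D → . d], [D → . e P P], [D → . id *], [D' → . D] }  — shift
  I1: { [D → * . D], [D → . * D], [D → . d], [D → . e P P], [D → . id *] }  — shift
  I2: { [D' → D .] }  — accept
  I3: { [D → d .] }  — reduce
  I4: { [D → e . P P], [P → . d e e], [P → . e a] }  — shift
  I5: { [D → id . *] }  — shift
  I6: { [D → id * .] }  — reduce
  I7: { [D → e P . P], [P → . d e e], [P → . e a] }  — shift
  I8: { [P → d . e e] }  — shift
  I9: { [P → e . a] }  — shift
  I10: { [P → e a .] }  — reduce
  I11: { [P → d e . e] }  — shift
  I12: { [P → d e e .] }  — reduce
  I13: { [D → e P P .] }  — reduce
  I14: { [D → * D .] }  — reduce

No state contains both a complete item and a shift item.

Answer: No shift-reduce conflicts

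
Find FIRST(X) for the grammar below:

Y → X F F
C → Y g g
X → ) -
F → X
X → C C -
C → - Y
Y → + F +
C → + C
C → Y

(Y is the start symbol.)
{ ')', '+', '-' }

FIRST sets of the other non-terminals involved (by the same procedure, iterated to a fixed point):
  FIRST(C) = { ')', '+', '-' }

From X → ) -:
  - ')' is a terminal: add ')' and stop
From X → C C -:
  - C is a non-terminal: add FIRST(C) \ {ε} = { ')', '+', '-' }
    C is not nullable, so stop

Collecting: FIRST(X) = { ')', '+', '-' }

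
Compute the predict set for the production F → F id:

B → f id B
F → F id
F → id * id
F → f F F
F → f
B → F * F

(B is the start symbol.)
PREDICT(F → F id) = (FIRST(RHS) \ {ε}) ∪ (FOLLOW(F) if ε ∈ FIRST(RHS), i.e. RHS ⇒* ε)
FIRST(F) = { 'f', 'id' }
FIRST(F id) = { 'f', 'id' }
ε ∉ FIRST(F id), so FOLLOW(F) is not added.
PREDICT(F → F id) = { 'f', 'id' }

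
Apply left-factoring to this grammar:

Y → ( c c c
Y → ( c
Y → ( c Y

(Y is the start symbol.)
Y → ( c Y'
Y' → c c
Y' → ε
Y' → Y

Left-factoring transforms A → αβ₁ | αβ₂ into A → αA' and A' → β₁ | β₂
(α is the longest common prefix among the alternatives). Repeat until
no nonterminal has two alternatives with a common prefix.

Round 1: Y has alternatives sharing prefix '( c'. Introduce Y': Y → ( c Y'
  Add: Y' → c c
  Add: Y' → ε
  Add: Y' → Y

No remaining common prefixes — done.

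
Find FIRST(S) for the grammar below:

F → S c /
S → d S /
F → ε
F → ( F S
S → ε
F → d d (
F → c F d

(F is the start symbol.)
{ 'd', ε }

To compute FIRST(S), examine every production with S on the left-hand side, reading each right-hand side left to right until a non-nullable symbol is reached.

From S → d S /:
  - d is a terminal: add 'd' and stop
From S → ε:
  - ε-production, so ε ∈ FIRST(S)

Collecting: FIRST(S) = { 'd', ε }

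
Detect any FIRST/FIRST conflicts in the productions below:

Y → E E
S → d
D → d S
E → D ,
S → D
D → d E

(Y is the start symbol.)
A FIRST/FIRST conflict occurs when two productions N → α and N → β for the same non-terminal have FIRST(α) ∩ FIRST(β) ≠ ∅ (with ε ∈ FIRST of a nullable right-hand side, so two nullable alternatives also conflict).

FIRST sets of the non-terminals at (or reachable through a nullable prefix from) the front of some alternative:
  FIRST(D) = { 'd' }

Productions for S:
  S → d: FIRST = { 'd' }
  S → D: FIRST = { 'd' }
Productions for D:
  D → d S: FIRST = { 'd' }
  D → d E: FIRST = { 'd' }
Y, E have only one production, so no FIRST/FIRST conflict is possible there.

Conflict for S: S → d and S → D
  Overlap: { 'd' }
Conflict for D: D → d S and D → d E
  Overlap: { 'd' }

Answer: Yes. S → d / S → D on { 'd' }; D → d S / D → d E on { 'd' }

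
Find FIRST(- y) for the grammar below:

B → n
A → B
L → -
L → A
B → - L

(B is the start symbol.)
To compute FIRST(- y), process the symbols left to right:
Symbol - is a terminal. Add '-' and stop.
FIRST(- y) = { '-' }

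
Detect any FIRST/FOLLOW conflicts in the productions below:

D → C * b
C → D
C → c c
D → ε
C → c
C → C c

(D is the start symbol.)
A FIRST/FOLLOW conflict occurs when a non-terminal N has a nullable alternative N → β (β ⇒* ε) and another alternative N → α with FIRST(α) ∩ FOLLOW(N) ≠ ∅: on such a lookahead the parser cannot decide between expanding α and letting N vanish via β.

Nullable non-terminals: C, D.
FIRST sets used below: FIRST(D) = { '*', 'c', ε }, FIRST(C) = { '*', 'c', ε }

C: nullable alternative(s) C → D; FOLLOW(C) = { '*', 'c' }
  C → D: FIRST \ {ε} = { '*', 'c' } — this is the only nullable alternative, skip
  C → c c: FIRST \ {ε} = { 'c' } — overlaps FOLLOW(C) on { 'c' }: CONFLICT
  C → c: FIRST \ {ε} = { 'c' } — overlaps FOLLOW(C) on { 'c' }: CONFLICT
  C → C c: FIRST \ {ε} = { '*', 'c' } — overlaps FOLLOW(C) on { '*', 'c' }: CONFLICT

D: nullable alternative(s) D → ε; FOLLOW(D) = { $, '*', 'c' }
  D → C * b: FIRST \ {ε} = { '*', 'c' } — overlaps FOLLOW(D) on { '*', 'c' }: CONFLICT
  D → ε: FIRST \ {ε} = { } — this is the only nullable alternative, skip

So the grammar has 4 FIRST/FOLLOW conflicts (marked CONFLICT above).

Answer: Yes. D → C '*' b with FOLLOW(D) on { '*', 'c' }; C → c c with FOLLOW(C) on { 'c' }; C → c with FOLLOW(C) on { 'c' }; C → C c with FOLLOW(C) on { '*', 'c' }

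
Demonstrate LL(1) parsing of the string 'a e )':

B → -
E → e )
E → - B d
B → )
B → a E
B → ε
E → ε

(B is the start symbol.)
LL(1) parsing maintains a stack (initially the start symbol over $) and the input. At each step: if the stack top is a terminal, match it against the current input token; if it is a non-terminal N, replace it with the RHS of M[N, lookahead] (the unique production whose predict set contains the lookahead).

Stack is shown with the top on the left.

Stack  Input    Action
----------------------
B $    a e ) $  output B → a E
a E $  a e ) $  match 'a'
E $    e ) $    output E → e )
e ) $  e ) $    match 'e'
) $    ) $      match ')'
$      $        accept

The string is accepted.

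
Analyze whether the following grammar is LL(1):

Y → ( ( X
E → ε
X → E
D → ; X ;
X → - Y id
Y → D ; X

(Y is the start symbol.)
Yes, the grammar is LL(1).

Relevant sets:
  FIRST(D) = { ';' }
  FIRST(E) = { ε }
  FOLLOW(X) = { $, ';', 'id' }

For Y:
  PREDICT(Y → '(' '(' X) = { '(' }
  PREDICT(Y → D ';' X) = { ';' }
For X:
  PREDICT(X → E) = { $, ';', 'id' }
  PREDICT(X → '-' Y id) = { '-' }
E, D have a single production, so nothing to check there.

All predict sets are disjoint. The grammar IS LL(1).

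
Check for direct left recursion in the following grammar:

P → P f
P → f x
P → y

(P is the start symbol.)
Direct left recursion occurs when N → N α for some non-terminal N (the right-hand side begins with the left-hand side itself).

P → P f: LEFT RECURSIVE (starts with P)
P → f x: starts with f
P → y: starts with y

The grammar has direct left recursion on: P.

Answer: Yes, P is left-recursive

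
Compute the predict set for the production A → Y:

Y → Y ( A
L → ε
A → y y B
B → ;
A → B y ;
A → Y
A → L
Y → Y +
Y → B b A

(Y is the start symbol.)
{ ';' }

PREDICT(A → Y) = (FIRST(RHS) \ {ε}) ∪ (FOLLOW(A) if ε ∈ FIRST(RHS), i.e. RHS ⇒* ε)
FIRST(Y) = { ';' }
FIRST(Y) = { ';' }
ε ∉ FIRST(Y), so FOLLOW(A) is not added.
PREDICT(A → Y) = { ';' }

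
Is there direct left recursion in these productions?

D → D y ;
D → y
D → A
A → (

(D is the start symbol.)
Direct left recursion occurs when N → N α for some non-terminal N (the right-hand side begins with the left-hand side itself).

D → D y ;: LEFT RECURSIVE (starts with D)
D → y: starts with y
D → A: starts with A
A → (: starts with '('

The grammar has direct left recursion on: D.

Answer: Yes, D is left-recursive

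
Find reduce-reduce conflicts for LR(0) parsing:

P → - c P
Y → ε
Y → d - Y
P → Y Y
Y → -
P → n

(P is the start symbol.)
No reduce-reduce conflicts

A reduce-reduce conflict occurs when an LR(0) state has two complete items [A → α .] and [B → β .] — both call for a reduction, and with no lookahead the parser cannot choose between them.

Augment with P' → P and build the canonical LR(0) collection (I0 = CLOSURE({[P' → . P]}), then GOTO on every symbol after a dot until no new states appear). It has 12 states:
  I0: { [P → . - c P], [P → . Y Y], [P → . n], [P' → . P], [Y → . -], [Y → . d - Y], [Y → .] }  — shift, reduce
  I1: { [P → - . c P], [Y → - .] }  — shift, reduce
  I2: { [P' → P .] }  — accept
  I3: { [P → Y . Y], [Y → . -], [Y → . d - Y], [Y → .] }  — shift, reduce
  I4: { [Y → d . - Y] }  — shift
  I5: { [P → n .] }  — reduce
  I6: { [Y → . -], [Y → . d - Y], [Y → .], [Y → d - . Y] }  — shift, reduce
  I7: { [Y → - .] }  — reduce
  I8: { [Y → d - Y .] }  — reduce
  I9: { [P → Y Y .] }  — reduce
  I10: { [P → - c . P], [P → . - c P], [P → . Y Y], [P → . n], [Y → . -], [Y → . d - Y], [Y → .] }  — shift, reduce
  I11: { [P → - c P .] }  — reduce

No state contains more than one complete item.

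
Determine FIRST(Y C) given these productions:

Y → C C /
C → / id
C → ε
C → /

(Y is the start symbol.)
FIRST sets of the non-terminals involved (from the grammar, by fixed-point iteration):
  FIRST(Y) = { '/' }

To compute FIRST(Y C), process the symbols left to right:
Symbol Y is a non-terminal. Add FIRST(Y) \ {ε} = { '/' }
Y is not nullable (ε ∉ FIRST(Y)), so stop here.
FIRST(Y C) = { '/' }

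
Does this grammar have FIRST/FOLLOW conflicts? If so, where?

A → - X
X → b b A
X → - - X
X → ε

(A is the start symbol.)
No FIRST/FOLLOW conflicts.

Nullable non-terminals: X.

X: nullable alternative(s) X → ε; FOLLOW(X) = { $ }
  X → b b A: FIRST \ {ε} = { 'b' } — disjoint from FOLLOW(X)
  X → - - X: FIRST \ {ε} = { '-' } — disjoint from FOLLOW(X)
  X → ε: FIRST \ {ε} = { } — this is the only nullable alternative, skip

A has no nullable alternative, so no FIRST/FOLLOW check is needed there.

No FIRST/FOLLOW conflicts found.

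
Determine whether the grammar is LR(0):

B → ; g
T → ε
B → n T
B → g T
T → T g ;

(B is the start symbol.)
A grammar is LR(0) if no state in the canonical LR(0) collection has:
  - both a shift item (dot before a terminal) and a complete item (shift-reduce conflict), or
  - two or more complete items (reduce-reduce conflict; the accept item [B' → B .] counts as a complete item here).

Augment with B' → B and build the canonical LR(0) collection (I0 = CLOSURE({[B' → . B]}), then GOTO on every symbol after a dot until no new states appear). It has 10 states:
  I0: { [B → . ; g], [B → . g T], [B → . n T], [B' → . B] }  — shift
  I1: { [B → ; . g] }  — shift
  I2: { [B' → B .] }  — accept
  I3: { [B → g . T], [T → . T g ;], [T → .] }  — reduce
  I4: { [B → n . T], [T → . T g ;], [T → .] }  — reduce
  I5: { [B → n T .], [T → T . g ;] }  — shift, reduce
  I6: { [T → T g . ;] }  — shift
  I7: { [T → T g ; .] }  — reduce
  I8: { [B → g T .], [T → T . g ;] }  — shift, reduce
  I9: { [B → ; g .] }  — reduce

Conflict in state I5:
  Shift-reduce conflict between [B → n T .] and [T → T . g ;]
So the grammar is NOT LR(0).

Answer: No. Shift-reduce conflict between [B → n T .] and [T → T . g ;]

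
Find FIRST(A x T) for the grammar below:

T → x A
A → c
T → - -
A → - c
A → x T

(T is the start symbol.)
FIRST sets of the non-terminals involved (from the grammar, by fixed-point iteration):
  FIRST(A) = { '-', 'c', 'x' }

To compute FIRST(A x T), process the symbols left to right:
Symbol A is a non-terminal. Add FIRST(A) \ {ε} = { '-', 'c', 'x' }
A is not nullable (ε ∉ FIRST(A)), so stop here.
FIRST(A x T) = { '-', 'c', 'x' }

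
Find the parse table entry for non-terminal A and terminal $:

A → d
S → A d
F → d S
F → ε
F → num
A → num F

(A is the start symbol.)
To find M[A, $], we find productions for A where $ is in the predict set (PREDICT(N → α) = (FIRST(α) \ {ε}) ∪ (FOLLOW(N) if α ⇒* ε)).

A → d: PREDICT = { 'd' }
A → num F: PREDICT = { 'num' }

M[A, $] is empty (no production applies)

Answer: Empty (error entry)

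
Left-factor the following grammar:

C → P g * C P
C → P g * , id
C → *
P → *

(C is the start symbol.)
C → P g * C'
C' → C P
C' → , id
C → *
P → *

Left-factoring transforms A → αβ₁ | αβ₂ into A → αA' and A' → β₁ | β₂
(α is the longest common prefix among the alternatives). Repeat until
no nonterminal has two alternatives with a common prefix.

Round 1: C has alternatives sharing prefix 'P g *'. Introduce C': C → P g * C'
  Add: C' → C P
  Add: C' → , id

No remaining common prefixes — done.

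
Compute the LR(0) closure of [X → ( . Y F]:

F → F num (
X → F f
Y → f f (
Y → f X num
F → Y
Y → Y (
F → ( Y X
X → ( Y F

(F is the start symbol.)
{ [X → ( . Y F], [Y → . Y (], [Y → . f X num], [Y → . f f (] }

To compute CLOSURE, for each item [A → α.Bβ] where B is a non-terminal, add [B → .γ] for all productions B → γ; repeat for the newly added items until nothing changes.

Start with: [X → ( . Y F]
  [X → ( . Y F] has the dot before Y: add [Y → . f f (], [Y → . f X num], [Y → . Y (]
No further items can be added.

CLOSURE = { [X → ( . Y F], [Y → . Y (], [Y → . f X num], [Y → . f f (] }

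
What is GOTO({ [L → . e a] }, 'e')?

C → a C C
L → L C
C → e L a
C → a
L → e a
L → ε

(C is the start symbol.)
{ [L → e . a] }

GOTO(I, 'e') = CLOSURE({ [A → αX.β] : [A → α.Xβ] ∈ I, X = 'e' })

Items with dot before 'e', with the dot advanced:
  [L → . e a] → [L → e . a]
Closure adds nothing (no advanced item has the dot before a non-terminal).

GOTO = { [L → e . a] }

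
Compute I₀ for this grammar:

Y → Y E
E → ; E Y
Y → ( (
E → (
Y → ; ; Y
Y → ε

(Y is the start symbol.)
First, augment the grammar with Y' → Y
I₀ = CLOSURE({ [Y' → . Y] }):
  [Y' → . Y] has the dot before Y: add [Y → . Y E], [Y → . ( (], [Y → . ; ; Y], [Y → .]
No further items can be added.

I₀ = { [Y → . ( (], [Y → . ; ; Y], [Y → . Y E], [Y → .], [Y' → . Y] }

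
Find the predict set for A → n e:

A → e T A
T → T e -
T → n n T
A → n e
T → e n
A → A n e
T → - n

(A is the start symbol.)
{ 'n' }

PREDICT(A → n e) = (FIRST(RHS) \ {ε}) ∪ (FOLLOW(A) if ε ∈ FIRST(RHS), i.e. RHS ⇒* ε)
FIRST(n e) = { 'n' }
ε ∉ FIRST(n e), so FOLLOW(A) is not added.
PREDICT(A → n e) = { 'n' }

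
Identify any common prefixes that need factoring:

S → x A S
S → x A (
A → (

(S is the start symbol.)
Left-factoring is needed when two productions for the same non-terminal
share a common prefix on the right-hand side.

Productions for S:
  S → x A S
  S → x A (

Found common prefix 'x A' in productions for S

Answer: Yes, S has productions with common prefix 'x A'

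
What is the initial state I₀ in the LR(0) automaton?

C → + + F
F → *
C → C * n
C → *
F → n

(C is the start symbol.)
{ [C → . *], [C → . + + F], [C → . C * n], [C' → . C] }

First, augment the grammar with C' → C
I₀ = CLOSURE({ [C' → . C] }):
  [C' → . C] has the dot before C: add [C → . + + F], [C → . C * n], [C → . *]
No further items can be added.

I₀ = { [C → . *], [C → . + + F], [C → . C * n], [C' → . C] }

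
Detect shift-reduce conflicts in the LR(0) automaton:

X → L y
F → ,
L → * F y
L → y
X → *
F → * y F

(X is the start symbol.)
A shift-reduce conflict occurs when an LR(0) state has both:
  - a complete (reduce) item [A → α .] (dot at the end), and
  - a shift item [B → β . c γ] (dot before a terminal).

Augment with X' → X and build the canonical LR(0) collection (I0 = CLOSURE({[X' → . X]}), then GOTO on every symbol after a dot until no new states appear). It has 12 states:
  I0: { [L → . * F y], [L → . y], [X → . *], [X → . L y], [X' → . X] }  — shift
  I1: { [F → . * y F], [F → . ,], [L → * . F y], [X → * .] }  — shift, reduce
  I2: { [X → L . y] }  — shift
  I3: { [X' → X .] }  — accept
  I4: { [L → y .] }  — reduce
  I5: { [X → L y .] }  — reduce
  I6: { [F → * . y F] }  — shift
  I7: { [F → , .] }  — reduce
  I8: { [L → * F . y] }  — shift
  I9: { [L → * F y .] }  — reduce
  I10: { [F → * y . F], [F → . * y F], [F → . ,] }  — shift
  I11: { [F → * y F .] }  — reduce

I1 contains reduce item [X → * .] and shift items [F → . * y F], [F → . ,] — shift-reduce conflict.

Answer: Yes — I1: [X → * .] vs [F → . * y F]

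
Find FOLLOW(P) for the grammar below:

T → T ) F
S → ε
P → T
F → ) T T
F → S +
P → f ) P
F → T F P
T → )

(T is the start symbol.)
{ $, ')', '+', 'f' }

To compute FOLLOW(P), find every occurrence of P on a right-hand side N → α P β: add FIRST(β) \ {ε}, and if β is empty or nullable also add FOLLOW(N). Iterate to a fixed point.

In P → f ) P: P is at the end; this adds FOLLOW(P) to itself — nothing new
In F → T F P: P is at the end, add FOLLOW(F)

The FOLLOW sets referred to above (computed the same way, to a fixed point):
  FOLLOW(F) = { $, ')', '+', 'f' }

Taking the union: FOLLOW(P) = { $, ')', '+', 'f' }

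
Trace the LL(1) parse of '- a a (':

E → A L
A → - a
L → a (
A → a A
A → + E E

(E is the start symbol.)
LL(1) parsing maintains a stack (initially the start symbol over $) and the input. At each step: if the stack top is a terminal, match it against the current input token; if it is a non-terminal N, replace it with the RHS of M[N, lookahead] (the unique production whose predict set contains the lookahead).

Stack is shown with the top on the left.

Stack    Input      Action
--------------------------
E $      - a a ( $  output E → A L
A L $    - a a ( $  output A → - a
- a L $  - a a ( $  match '-'
a L $    a a ( $    match 'a'
L $      a ( $      output L → a (
a ( $    a ( $      match 'a'
( $      ( $        match '('
$        $          accept

The string is accepted.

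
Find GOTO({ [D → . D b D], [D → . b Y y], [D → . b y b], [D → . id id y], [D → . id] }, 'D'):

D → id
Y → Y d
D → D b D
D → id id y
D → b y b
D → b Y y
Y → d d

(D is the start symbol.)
GOTO(I, 'D') = CLOSURE({ [A → αX.β] : [A → α.Xβ] ∈ I, X = 'D' })

Items with dot before 'D', with the dot advanced:
  [D → . D b D] → [D → D . b D]
Closure adds nothing (no advanced item has the dot before a non-terminal).

GOTO = { [D → D . b D] }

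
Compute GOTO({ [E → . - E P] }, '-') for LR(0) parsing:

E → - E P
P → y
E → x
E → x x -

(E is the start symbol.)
GOTO(I, '-') = CLOSURE({ [A → αX.β] : [A → α.Xβ] ∈ I, X = '-' })

Items with dot before '-', with the dot advanced:
  [E → . - E P] → [E → - . E P]
Closure of the advanced items:
  [E → - . E P] has the dot before E: add [E → . - E P], [E → . x], [E → . x x -]

GOTO = { [E → - . E P], [E → . - E P], [E → . x x -], [E → . x] }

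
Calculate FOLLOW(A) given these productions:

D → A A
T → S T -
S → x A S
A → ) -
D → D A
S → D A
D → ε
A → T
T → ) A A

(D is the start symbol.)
To compute FOLLOW(A), find every occurrence of A on a right-hand side N → α A β: add FIRST(β) \ {ε}, and if β is empty or nullable also add FOLLOW(N). Iterate to a fixed point.

In D → A A: A is followed by A, add FIRST(A) \ {ε} = { ')', 'x' }
In D → A A: A is at the end, add FOLLOW(D)
In S → x A S: A is followed by S, add FIRST(S) \ {ε} = { ')', 'x' }
In D → D A: A is at the end, add FOLLOW(D)
In S → D A: A is at the end, add FOLLOW(S)
In T → ) A A: A is followed by A, add FIRST(A) \ {ε} = { ')', 'x' }
In T → ) A A: A is at the end, add FOLLOW(T)

The FOLLOW sets referred to above (computed the same way, to a fixed point):
  FOLLOW(D) = { $, ')', 'x' }
  FOLLOW(S) = { ')', 'x' }
  FOLLOW(T) = { $, ')', '-', 'x' }

Taking the union: FOLLOW(A) = { $, ')', '-', 'x' }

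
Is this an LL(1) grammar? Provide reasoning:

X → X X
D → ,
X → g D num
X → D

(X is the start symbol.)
A grammar is LL(1) if for each non-terminal N with multiple productions, the predict sets of those productions are pairwise disjoint, where PREDICT(N → α) = (FIRST(α) \ {ε}) ∪ (FOLLOW(N) if α ⇒* ε).

Relevant sets:
  FIRST(X) = { ',', 'g' }
  FIRST(D) = { ',' }

For X:
  PREDICT(X → X X) = { ',', 'g' }
  PREDICT(X → g D num) = { 'g' }
  PREDICT(X → D) = { ',' }
D has a single production, so nothing to check there.

Conflict found: Predict set conflict for X: { 'g' }
The grammar is NOT LL(1).

Answer: No. Predict set conflict for X: { 'g' }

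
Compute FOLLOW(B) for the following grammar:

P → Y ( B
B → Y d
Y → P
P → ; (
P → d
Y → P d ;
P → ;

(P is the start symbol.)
In P → Y ( B: B is at the end, add FOLLOW(P)

The FOLLOW sets referred to above (computed the same way, to a fixed point):
  FOLLOW(P) = { $, '(', 'd' }

Taking the union: FOLLOW(B) = { $, '(', 'd' }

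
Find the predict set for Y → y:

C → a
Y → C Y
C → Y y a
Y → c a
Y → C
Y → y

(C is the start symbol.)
{ 'y' }

PREDICT(Y → y) = (FIRST(RHS) \ {ε}) ∪ (FOLLOW(Y) if ε ∈ FIRST(RHS), i.e. RHS ⇒* ε)
FIRST(y) = { 'y' }
ε ∉ FIRST(y), so FOLLOW(Y) is not added.
PREDICT(Y → y) = { 'y' }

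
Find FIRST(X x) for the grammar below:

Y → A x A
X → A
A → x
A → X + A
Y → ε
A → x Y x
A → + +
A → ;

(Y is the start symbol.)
FIRST sets of the non-terminals involved (from the grammar, by fixed-point iteration):
  FIRST(X) = { '+', ';', 'x' }

To compute FIRST(X x), process the symbols left to right:
Symbol X is a non-terminal. Add FIRST(X) \ {ε} = { '+', ';', 'x' }
X is not nullable (ε ∉ FIRST(X)), so stop here.
FIRST(X x) = { '+', ';', 'x' }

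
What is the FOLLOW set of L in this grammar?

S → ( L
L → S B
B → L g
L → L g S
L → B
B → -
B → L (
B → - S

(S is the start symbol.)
{ $, '(', '-', 'g' }

To compute FOLLOW(L), find every occurrence of L on a right-hand side N → α L β: add FIRST(β) \ {ε}, and if β is empty or nullable also add FOLLOW(N). Iterate to a fixed point.

In S → ( L: L is at the end, add FOLLOW(S)
In B → L g: L is followed by g, add FIRST(g) \ {ε} = { 'g' }
In L → L g S: L is followed by g S, add FIRST(g S) \ {ε} = { 'g' }
In B → L (: L is followed by '(', add FIRST('(') \ {ε} = { '(' }

The FOLLOW sets referred to above (computed the same way, to a fixed point):
  FOLLOW(S) = { $, '(', '-', 'g' }

Taking the union: FOLLOW(L) = { $, '(', '-', 'g' }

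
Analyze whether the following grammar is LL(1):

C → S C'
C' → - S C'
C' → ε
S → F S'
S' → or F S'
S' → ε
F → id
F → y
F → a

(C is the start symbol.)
Yes, the grammar is LL(1).

Relevant sets:
  FOLLOW(C') = { $ }
  FOLLOW(S') = { $, '-' }

For C':
  PREDICT(C' → '-' S C') = { '-' }
  PREDICT(C' → ε) = { $ }
For S':
  PREDICT(S' → or F S') = { 'or' }
  PREDICT(S' → ε) = { $, '-' }
For F:
  PREDICT(F → id) = { 'id' }
  PREDICT(F → y) = { 'y' }
  PREDICT(F → a) = { 'a' }
C, S have a single production, so nothing to check there.

All predict sets are disjoint. The grammar IS LL(1).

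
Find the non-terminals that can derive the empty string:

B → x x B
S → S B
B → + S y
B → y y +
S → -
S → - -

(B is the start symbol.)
A non-terminal is nullable if it can derive ε (the empty string): either it has an ε-production, or it has a production whose right-hand side consists entirely of nullable non-terminals.

There are no ε-productions, so no non-terminal can derive ε.
No non-terminals are nullable.

Answer: None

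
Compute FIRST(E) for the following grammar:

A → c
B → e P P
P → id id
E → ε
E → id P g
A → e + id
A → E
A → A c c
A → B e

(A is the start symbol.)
From E → ε:
  - ε-production, so ε ∈ FIRST(E)
From E → id P g:
  - id is a terminal: add 'id' and stop

Collecting: FIRST(E) = { 'id', ε }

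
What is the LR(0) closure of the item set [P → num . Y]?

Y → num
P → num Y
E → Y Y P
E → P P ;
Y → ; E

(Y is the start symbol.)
To compute CLOSURE, for each item [A → α.Bβ] where B is a non-terminal, add [B → .γ] for all productions B → γ; repeat for the newly added items until nothing changes.

Start with: [P → num . Y]
  [P → num . Y] has the dot before Y: add [Y → . num], [Y → . ; E]
No further items can be added.

CLOSURE = { [P → num . Y], [Y → . ; E], [Y → . num] }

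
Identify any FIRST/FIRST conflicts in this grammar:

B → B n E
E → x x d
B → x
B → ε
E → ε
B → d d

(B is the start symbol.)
Yes. B → B n E / B → x on { 'x' }; B → B n E / B → d d on { 'd' }

A FIRST/FIRST conflict occurs when two productions N → α and N → β for the same non-terminal have FIRST(α) ∩ FIRST(β) ≠ ∅ (with ε ∈ FIRST of a nullable right-hand side, so two nullable alternatives also conflict).

FIRST sets of the non-terminals at (or reachable through a nullable prefix from) the front of some alternative:
  FIRST(B) = { 'd', 'n', 'x', ε }

Productions for B:
  B → B n E: FIRST = { 'd', 'n', 'x' }
  B → x: FIRST = { 'x' }
  B → ε: FIRST = { ε }
  B → d d: FIRST = { 'd' }
Productions for E:
  E → x x d: FIRST = { 'x' }
  E → ε: FIRST = { ε }

Conflict for B: B → B n E and B → x
  Overlap: { 'x' }
Conflict for B: B → B n E and B → d d
  Overlap: { 'd' }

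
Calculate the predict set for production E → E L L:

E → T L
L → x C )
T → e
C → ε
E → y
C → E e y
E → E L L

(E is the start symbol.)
PREDICT(E → E L L) = (FIRST(RHS) \ {ε}) ∪ (FOLLOW(E) if ε ∈ FIRST(RHS), i.e. RHS ⇒* ε)
FIRST(E) = { 'e', 'y' }
FIRST(E L L) = { 'e', 'y' }
ε ∉ FIRST(E L L), so FOLLOW(E) is not added.
PREDICT(E → E L L) = { 'e', 'y' }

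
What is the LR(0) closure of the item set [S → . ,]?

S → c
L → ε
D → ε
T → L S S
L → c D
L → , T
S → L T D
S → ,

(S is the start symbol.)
{ [S → . ,] }

Start with: [S → . ,]
The dot precedes the terminal ',', so nothing is added.

CLOSURE = { [S → . ,] }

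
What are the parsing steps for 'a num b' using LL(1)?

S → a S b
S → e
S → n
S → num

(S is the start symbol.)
LL(1) parsing maintains a stack (initially the start symbol over $) and the input. At each step: if the stack top is a terminal, match it against the current input token; if it is a non-terminal N, replace it with the RHS of M[N, lookahead] (the unique production whose predict set contains the lookahead).

Stack is shown with the top on the left.

Stack    Input      Action
--------------------------
S $      a num b $  output S → a S b
a S b $  a num b $  match 'a'
S b $    num b $    output S → num
num b $  num b $    match 'num'
b $      b $        match 'b'
$        $          accept

The string is accepted.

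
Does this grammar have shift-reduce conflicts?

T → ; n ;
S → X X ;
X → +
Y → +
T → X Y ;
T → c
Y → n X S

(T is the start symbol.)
A shift-reduce conflict occurs when an LR(0) state has both:
  - a complete (reduce) item [A → α .] (dot at the end), and
  - a shift item [B → β . c γ] (dot before a terminal).

Augment with T' → T and build the canonical LR(0) collection (I0 = CLOSURE({[T' → . T]}), then GOTO on every symbol after a dot until no new states appear). It has 17 states:
  I0: { [T → . ; n ;], [T → . X Y ;], [T → . c], [T' → . T], [X → . +] }  — shift
  I1: { [X → + .] }  — reduce
  I2: { [T → ; . n ;] }  — shift
  I3: { [T' → T .] }  — accept
  I4: { [T → X . Y ;], [Y → . +], [Y → . n X S] }  — shift
  I5: { [T → c .] }  — reduce
  I6: { [Y → + .] }  — reduce
  I7: { [T → X Y . ;] }  — shift
  I8: { [X → . +], [Y → n . X S] }  — shift
  I9: { [S → . X X ;], [X → . +], [Y → n X . S] }  — shift
  I10: { [Y → n X S .] }  — reduce
  I11: { [S → X . X ;], [X → . +] }  — shift
  I12: { [S → X X . ;] }  — shift
  I13: { [S → X X ; .] }  — reduce
  I14: { [T → X Y ; .] }  — reduce
  I15: { [T → ; n . ;] }  — shift
  I16: { [T → ; n ; .] }  — reduce

No state contains both a complete item and a shift item.

Answer: No shift-reduce conflicts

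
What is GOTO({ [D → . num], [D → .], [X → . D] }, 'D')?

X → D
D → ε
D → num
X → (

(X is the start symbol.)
{ [X → D .] }

GOTO(I, 'D') = CLOSURE({ [A → αX.β] : [A → α.Xβ] ∈ I, X = 'D' })

Items with dot before 'D', with the dot advanced:
  [X → . D] → [X → D .]
Closure adds nothing (no advanced item has the dot before a non-terminal).

GOTO = { [X → D .] }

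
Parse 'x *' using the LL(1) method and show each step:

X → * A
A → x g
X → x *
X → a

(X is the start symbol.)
Stack is shown with the top on the left.

Stack  Input  Action
--------------------
X $    x * $  output X → x *
x * $  x * $  match 'x'
* $    * $    match '*'
$      $      accept

The string is accepted.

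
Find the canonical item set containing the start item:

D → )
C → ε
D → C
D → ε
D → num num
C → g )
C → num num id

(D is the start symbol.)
{ [C → . g )], [C → . num num id], [C → .], [D → . )], [D → . C], [D → . num num], [D → .], [D' → . D] }

First, augment the grammar with D' → D
I₀ = CLOSURE({ [D' → . D] }):
  [D' → . D] has the dot before D: add [D → . )], [D → . C], [D → .], [D → . num num]
  [D → . C] has the dot before C: add [C → .], [C → . g )], [C → . num num id]
No further items can be added.

I₀ = { [C → . g )], [C → . num num id], [C → .], [D → . )], [D → . C], [D → . num num], [D → .], [D' → . D] }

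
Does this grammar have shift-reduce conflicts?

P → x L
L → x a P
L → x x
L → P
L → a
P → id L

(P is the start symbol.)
Augment with P' → P and build the canonical LR(0) collection (I0 = CLOSURE({[P' → . P]}), then GOTO on every symbol after a dot until no new states appear). It has 12 states:
  I0: { [P → . id L], [P → . x L], [P' → . P] }  — shift
  I1: { [P' → P .] }  — accept
  I2: { [L → . P], [L → . a], [L → . x a P], [L → . x x], [P → . id L], [P → . x L], [P → id . L] }  — shift
  I3: { [L → . P], [L → . a], [L → . x a P], [L → . x x], [P → . id L], [P → . x L], [P → x . L] }  — shift
  I4: { [P → x L .] }  — reduce
  I5: { [L → P .] }  — reduce
  I6: { [L → a .] }  — reduce
  I7: { [L → . P], [L → . a], [L → . x a P], [L → . x x], [L → x . a P], [L → x . x], [P → . id L], [P → . x L], [P → x . L] }  — shift
  I8: { [L → a .], [L → x a . P], [P → . id L], [P → . x L] }  — shift, reduce
  I9: { [L → . P], [L → . a], [L → . x a P], [L → . x x], [L → x . a P], [L → x . x], [L → x x .], [P → . id L], [P → . x L], [P → x . L] }  — shift, reduce
  I10: { [L → x a P .] }  — reduce
  I11: { [P → id L .] }  — reduce

I8 contains reduce item [L → a .] and shift items [P → . id L], [P → . x L] — shift-reduce conflict.
I9 contains reduce item [L → x x .] and shift items [L → . a], [L → . x a P], [L → x . a P], [L → . x x], [L → x . x], [P → . id L], [P → . x L] — shift-reduce conflict.

Answer: Yes — I8: [L → a .] vs [P → . id L]; I9: [L → x x .] vs [L → . a]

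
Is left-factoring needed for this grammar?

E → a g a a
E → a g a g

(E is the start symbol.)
Yes, E has productions with common prefix 'a g a'

Left-factoring is needed when two productions for the same non-terminal
share a common prefix on the right-hand side.

Productions for E:
  E → a g a a
  E → a g a g

Found common prefix 'a g a' in productions for E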